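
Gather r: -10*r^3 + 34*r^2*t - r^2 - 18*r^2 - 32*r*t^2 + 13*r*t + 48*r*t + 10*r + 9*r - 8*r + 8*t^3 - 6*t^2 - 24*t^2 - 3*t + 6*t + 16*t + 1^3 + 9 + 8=-10*r^3 + r^2*(34*t - 19) + r*(-32*t^2 + 61*t + 11) + 8*t^3 - 30*t^2 + 19*t + 18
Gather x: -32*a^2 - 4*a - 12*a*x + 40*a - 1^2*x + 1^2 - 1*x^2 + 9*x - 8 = -32*a^2 + 36*a - x^2 + x*(8 - 12*a) - 7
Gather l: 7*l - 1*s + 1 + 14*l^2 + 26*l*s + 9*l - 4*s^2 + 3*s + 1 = 14*l^2 + l*(26*s + 16) - 4*s^2 + 2*s + 2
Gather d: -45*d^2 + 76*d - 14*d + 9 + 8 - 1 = -45*d^2 + 62*d + 16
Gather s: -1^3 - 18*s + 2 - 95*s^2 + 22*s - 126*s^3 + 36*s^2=-126*s^3 - 59*s^2 + 4*s + 1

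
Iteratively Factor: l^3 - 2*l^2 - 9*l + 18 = (l - 3)*(l^2 + l - 6) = (l - 3)*(l + 3)*(l - 2)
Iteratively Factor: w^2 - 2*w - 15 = (w + 3)*(w - 5)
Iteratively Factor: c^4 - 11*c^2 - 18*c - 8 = (c + 1)*(c^3 - c^2 - 10*c - 8) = (c + 1)^2*(c^2 - 2*c - 8) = (c + 1)^2*(c + 2)*(c - 4)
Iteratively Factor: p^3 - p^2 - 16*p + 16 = (p + 4)*(p^2 - 5*p + 4) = (p - 1)*(p + 4)*(p - 4)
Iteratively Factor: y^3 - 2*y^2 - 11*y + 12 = (y + 3)*(y^2 - 5*y + 4) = (y - 4)*(y + 3)*(y - 1)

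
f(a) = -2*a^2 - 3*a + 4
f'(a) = -4*a - 3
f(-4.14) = -17.86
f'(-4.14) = 13.56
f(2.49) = -15.87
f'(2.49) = -12.96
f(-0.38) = 4.85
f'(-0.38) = -1.48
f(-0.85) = 5.10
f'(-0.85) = 0.40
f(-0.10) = 4.28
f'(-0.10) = -2.60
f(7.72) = -138.36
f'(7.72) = -33.88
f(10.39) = -243.07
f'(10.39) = -44.56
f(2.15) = -11.70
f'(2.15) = -11.60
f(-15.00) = -401.00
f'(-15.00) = 57.00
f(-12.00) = -248.00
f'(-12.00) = 45.00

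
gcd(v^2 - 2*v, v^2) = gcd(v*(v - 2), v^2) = v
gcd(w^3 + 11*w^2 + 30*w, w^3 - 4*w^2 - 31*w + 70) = w + 5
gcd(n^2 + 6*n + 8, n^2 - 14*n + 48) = 1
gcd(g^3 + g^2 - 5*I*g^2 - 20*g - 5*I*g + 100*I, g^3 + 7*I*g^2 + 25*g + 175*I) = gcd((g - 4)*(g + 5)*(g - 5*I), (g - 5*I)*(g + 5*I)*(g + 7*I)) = g - 5*I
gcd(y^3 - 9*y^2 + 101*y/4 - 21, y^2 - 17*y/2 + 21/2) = y - 3/2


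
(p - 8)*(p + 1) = p^2 - 7*p - 8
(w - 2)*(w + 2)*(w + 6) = w^3 + 6*w^2 - 4*w - 24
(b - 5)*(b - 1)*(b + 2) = b^3 - 4*b^2 - 7*b + 10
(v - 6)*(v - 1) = v^2 - 7*v + 6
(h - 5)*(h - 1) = h^2 - 6*h + 5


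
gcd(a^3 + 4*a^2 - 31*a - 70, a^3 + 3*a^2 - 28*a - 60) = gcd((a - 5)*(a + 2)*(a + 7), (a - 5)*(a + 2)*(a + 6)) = a^2 - 3*a - 10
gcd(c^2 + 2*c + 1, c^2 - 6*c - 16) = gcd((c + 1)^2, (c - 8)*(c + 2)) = 1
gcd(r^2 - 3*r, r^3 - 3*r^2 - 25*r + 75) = r - 3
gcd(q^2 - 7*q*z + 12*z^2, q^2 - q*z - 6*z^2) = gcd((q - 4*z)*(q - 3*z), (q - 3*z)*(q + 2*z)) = -q + 3*z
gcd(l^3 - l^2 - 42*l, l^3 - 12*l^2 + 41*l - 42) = l - 7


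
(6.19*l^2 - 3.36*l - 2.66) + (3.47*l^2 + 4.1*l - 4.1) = 9.66*l^2 + 0.74*l - 6.76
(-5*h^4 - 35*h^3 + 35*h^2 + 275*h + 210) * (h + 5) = -5*h^5 - 60*h^4 - 140*h^3 + 450*h^2 + 1585*h + 1050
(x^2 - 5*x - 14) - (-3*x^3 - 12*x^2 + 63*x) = 3*x^3 + 13*x^2 - 68*x - 14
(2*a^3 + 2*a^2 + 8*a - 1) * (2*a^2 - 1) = 4*a^5 + 4*a^4 + 14*a^3 - 4*a^2 - 8*a + 1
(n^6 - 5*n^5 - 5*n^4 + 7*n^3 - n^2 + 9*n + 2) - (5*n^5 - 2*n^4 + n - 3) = n^6 - 10*n^5 - 3*n^4 + 7*n^3 - n^2 + 8*n + 5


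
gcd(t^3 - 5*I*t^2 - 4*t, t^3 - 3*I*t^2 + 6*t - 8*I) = t^2 - 5*I*t - 4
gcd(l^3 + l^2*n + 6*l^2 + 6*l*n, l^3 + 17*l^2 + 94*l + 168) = l + 6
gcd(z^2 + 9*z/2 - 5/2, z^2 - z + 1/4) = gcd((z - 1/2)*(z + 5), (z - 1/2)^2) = z - 1/2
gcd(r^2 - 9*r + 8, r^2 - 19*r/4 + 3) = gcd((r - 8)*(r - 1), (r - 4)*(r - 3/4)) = 1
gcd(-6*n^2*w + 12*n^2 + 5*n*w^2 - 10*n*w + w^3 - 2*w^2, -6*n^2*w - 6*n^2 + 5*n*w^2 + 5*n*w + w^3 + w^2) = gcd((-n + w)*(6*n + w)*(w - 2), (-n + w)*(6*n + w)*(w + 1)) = -6*n^2 + 5*n*w + w^2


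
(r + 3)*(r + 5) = r^2 + 8*r + 15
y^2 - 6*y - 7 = (y - 7)*(y + 1)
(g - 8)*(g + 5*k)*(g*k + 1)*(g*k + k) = g^4*k^2 + 5*g^3*k^3 - 7*g^3*k^2 + g^3*k - 35*g^2*k^3 - 3*g^2*k^2 - 7*g^2*k - 40*g*k^3 - 35*g*k^2 - 8*g*k - 40*k^2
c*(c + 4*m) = c^2 + 4*c*m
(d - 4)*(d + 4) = d^2 - 16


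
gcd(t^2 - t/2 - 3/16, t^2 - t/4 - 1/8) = t + 1/4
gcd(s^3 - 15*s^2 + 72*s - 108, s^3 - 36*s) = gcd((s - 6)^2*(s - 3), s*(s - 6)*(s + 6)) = s - 6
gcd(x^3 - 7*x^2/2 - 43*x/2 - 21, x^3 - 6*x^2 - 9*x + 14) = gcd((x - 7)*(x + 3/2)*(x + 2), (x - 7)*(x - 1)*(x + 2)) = x^2 - 5*x - 14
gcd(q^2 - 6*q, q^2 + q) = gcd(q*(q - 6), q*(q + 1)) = q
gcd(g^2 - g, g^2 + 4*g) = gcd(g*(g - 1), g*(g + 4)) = g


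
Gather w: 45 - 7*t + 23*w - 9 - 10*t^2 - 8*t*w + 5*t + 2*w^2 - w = -10*t^2 - 2*t + 2*w^2 + w*(22 - 8*t) + 36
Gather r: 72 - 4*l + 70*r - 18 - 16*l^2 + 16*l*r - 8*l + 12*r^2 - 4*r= -16*l^2 - 12*l + 12*r^2 + r*(16*l + 66) + 54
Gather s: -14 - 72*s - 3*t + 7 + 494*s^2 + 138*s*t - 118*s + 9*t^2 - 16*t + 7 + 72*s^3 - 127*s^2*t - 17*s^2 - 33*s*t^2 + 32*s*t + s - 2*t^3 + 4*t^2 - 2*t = 72*s^3 + s^2*(477 - 127*t) + s*(-33*t^2 + 170*t - 189) - 2*t^3 + 13*t^2 - 21*t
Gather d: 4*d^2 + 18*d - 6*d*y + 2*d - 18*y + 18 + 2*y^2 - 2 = 4*d^2 + d*(20 - 6*y) + 2*y^2 - 18*y + 16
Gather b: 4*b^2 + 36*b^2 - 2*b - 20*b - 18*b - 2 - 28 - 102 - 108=40*b^2 - 40*b - 240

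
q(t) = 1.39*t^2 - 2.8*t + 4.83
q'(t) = 2.78*t - 2.8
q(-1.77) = 14.14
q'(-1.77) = -7.72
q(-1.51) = 12.23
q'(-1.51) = -7.00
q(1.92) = 4.58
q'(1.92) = 2.54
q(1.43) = 3.67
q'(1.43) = 1.18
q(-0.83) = 8.11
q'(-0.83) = -5.11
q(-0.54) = 6.75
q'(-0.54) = -4.30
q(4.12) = 16.89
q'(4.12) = 8.65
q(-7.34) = 100.27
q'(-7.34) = -23.21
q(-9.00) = 142.62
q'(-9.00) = -27.82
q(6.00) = 38.07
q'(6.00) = 13.88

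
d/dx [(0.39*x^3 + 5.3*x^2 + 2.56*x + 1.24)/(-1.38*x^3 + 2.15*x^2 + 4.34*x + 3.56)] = (2.22044604925031e-16*x^5 + 8.1525*x^4 + 10.4508*x^3 + 26.7968*x^2 + 32.404*x + 3.732)/(1.9044*x^6 - 5.934*x^5 - 7.3559*x^4 + 8.8364*x^3 + 34.1436*x^2 + 30.9008*x + 12.6736)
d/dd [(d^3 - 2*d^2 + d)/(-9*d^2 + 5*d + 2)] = (-9*d^4 + 10*d^3 + 5*d^2 - 8*d + 2)/(81*d^4 - 90*d^3 - 11*d^2 + 20*d + 4)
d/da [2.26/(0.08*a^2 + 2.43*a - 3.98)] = (-0.3616*a - 5.4918)/(0.08*a^2 + 2.43*a - 3.98)^2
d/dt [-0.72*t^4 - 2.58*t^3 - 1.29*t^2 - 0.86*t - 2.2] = -2.88*t^3 - 7.74*t^2 - 2.58*t - 0.86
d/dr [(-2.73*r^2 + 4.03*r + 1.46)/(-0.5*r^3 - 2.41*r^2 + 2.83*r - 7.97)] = (-1.365*r^4 + 4.03*r^3 + 4.1764*r^2 + 50.5534*r - 36.2509)/(0.25*r^6 + 2.41*r^5 + 2.9781*r^4 - 5.6706*r^3 + 46.4243*r^2 - 45.1102*r + 63.5209)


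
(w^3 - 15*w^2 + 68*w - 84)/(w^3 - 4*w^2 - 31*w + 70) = (w - 6)/(w + 5)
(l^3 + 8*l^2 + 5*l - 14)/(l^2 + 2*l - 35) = (l^2 + l - 2)/(l - 5)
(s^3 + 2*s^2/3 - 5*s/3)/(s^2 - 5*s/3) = (3*s^2 + 2*s - 5)/(3*s - 5)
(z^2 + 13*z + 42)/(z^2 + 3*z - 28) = (z + 6)/(z - 4)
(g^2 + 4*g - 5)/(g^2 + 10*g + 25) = (g - 1)/(g + 5)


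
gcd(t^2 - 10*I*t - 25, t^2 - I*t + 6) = 1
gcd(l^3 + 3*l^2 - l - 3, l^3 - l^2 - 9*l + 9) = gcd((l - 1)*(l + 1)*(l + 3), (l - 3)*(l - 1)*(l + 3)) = l^2 + 2*l - 3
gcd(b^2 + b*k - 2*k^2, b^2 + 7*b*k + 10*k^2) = b + 2*k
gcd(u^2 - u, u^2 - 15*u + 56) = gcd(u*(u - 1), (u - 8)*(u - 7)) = 1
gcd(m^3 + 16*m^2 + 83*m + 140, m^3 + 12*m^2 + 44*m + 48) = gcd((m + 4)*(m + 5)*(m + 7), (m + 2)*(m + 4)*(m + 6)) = m + 4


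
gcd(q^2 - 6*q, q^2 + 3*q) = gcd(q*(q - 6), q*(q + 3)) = q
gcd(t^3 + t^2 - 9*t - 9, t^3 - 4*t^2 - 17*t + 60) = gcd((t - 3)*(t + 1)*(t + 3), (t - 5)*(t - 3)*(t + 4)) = t - 3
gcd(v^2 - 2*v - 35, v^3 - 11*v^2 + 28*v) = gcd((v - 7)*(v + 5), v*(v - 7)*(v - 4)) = v - 7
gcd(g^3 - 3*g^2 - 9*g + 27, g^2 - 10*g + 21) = g - 3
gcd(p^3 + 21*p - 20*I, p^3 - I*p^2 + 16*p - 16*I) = p^2 - 5*I*p - 4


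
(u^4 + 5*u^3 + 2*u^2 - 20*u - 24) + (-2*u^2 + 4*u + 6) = u^4 + 5*u^3 - 16*u - 18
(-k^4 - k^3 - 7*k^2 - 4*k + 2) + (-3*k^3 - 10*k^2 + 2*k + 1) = -k^4 - 4*k^3 - 17*k^2 - 2*k + 3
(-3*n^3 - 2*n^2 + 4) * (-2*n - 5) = 6*n^4 + 19*n^3 + 10*n^2 - 8*n - 20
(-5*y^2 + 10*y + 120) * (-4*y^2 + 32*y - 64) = 20*y^4 - 200*y^3 + 160*y^2 + 3200*y - 7680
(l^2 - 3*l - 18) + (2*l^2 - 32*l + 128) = 3*l^2 - 35*l + 110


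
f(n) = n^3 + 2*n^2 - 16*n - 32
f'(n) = 3*n^2 + 4*n - 16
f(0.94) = -44.44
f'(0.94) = -9.59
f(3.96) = -1.90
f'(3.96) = 46.88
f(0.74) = -42.34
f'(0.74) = -11.40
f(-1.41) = -8.27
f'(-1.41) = -15.68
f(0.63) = -41.04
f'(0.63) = -12.29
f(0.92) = -44.25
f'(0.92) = -9.78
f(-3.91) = 1.36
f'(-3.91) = 14.22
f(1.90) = -48.32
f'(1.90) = 2.43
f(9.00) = 715.00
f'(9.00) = 263.00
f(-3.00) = 7.00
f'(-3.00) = -1.00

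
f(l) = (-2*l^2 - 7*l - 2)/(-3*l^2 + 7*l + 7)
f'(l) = (-4*l - 7)/(-3*l^2 + 7*l + 7) + (6*l - 7)*(-2*l^2 - 7*l - 2)/(-3*l^2 + 7*l + 7)^2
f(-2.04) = -0.20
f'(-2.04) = -0.25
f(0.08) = -0.34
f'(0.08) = -0.68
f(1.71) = -1.94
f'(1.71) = -1.98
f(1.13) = -1.12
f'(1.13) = -1.02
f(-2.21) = -0.16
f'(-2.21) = -0.22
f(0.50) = -0.62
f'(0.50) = -0.67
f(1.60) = -1.74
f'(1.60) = -1.70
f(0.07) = -0.33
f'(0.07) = -0.68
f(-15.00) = 0.45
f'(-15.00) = -0.01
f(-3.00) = -0.02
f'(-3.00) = -0.14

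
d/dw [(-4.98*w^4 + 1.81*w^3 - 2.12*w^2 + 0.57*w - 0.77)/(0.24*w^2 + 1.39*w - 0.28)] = (-2.3904*w^5 - 20.3322*w^4 + 10.6094*w^3 - 4.604*w^2 + 1.5568*w + 0.9107)/(0.0576*w^4 + 0.6672*w^3 + 1.7977*w^2 - 0.7784*w + 0.0784)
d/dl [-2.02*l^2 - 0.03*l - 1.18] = -4.04*l - 0.03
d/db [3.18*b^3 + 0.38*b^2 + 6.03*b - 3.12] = 9.54*b^2 + 0.76*b + 6.03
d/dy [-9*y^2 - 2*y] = -18*y - 2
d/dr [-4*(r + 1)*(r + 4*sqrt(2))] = -8*r - 16*sqrt(2) - 4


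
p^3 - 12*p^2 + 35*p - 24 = (p - 8)*(p - 3)*(p - 1)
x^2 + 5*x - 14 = (x - 2)*(x + 7)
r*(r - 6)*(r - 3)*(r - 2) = r^4 - 11*r^3 + 36*r^2 - 36*r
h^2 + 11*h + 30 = (h + 5)*(h + 6)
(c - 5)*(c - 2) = c^2 - 7*c + 10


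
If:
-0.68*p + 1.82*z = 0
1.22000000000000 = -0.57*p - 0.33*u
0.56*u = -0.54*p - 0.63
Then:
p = -3.37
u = 2.13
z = -1.26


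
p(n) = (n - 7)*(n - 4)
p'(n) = 2*n - 11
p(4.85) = -1.83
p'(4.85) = -1.30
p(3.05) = 3.75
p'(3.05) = -4.90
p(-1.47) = 46.33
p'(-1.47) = -13.94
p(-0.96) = 39.48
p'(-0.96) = -12.92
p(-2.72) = 65.32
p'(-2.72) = -16.44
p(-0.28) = 31.16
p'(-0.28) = -11.56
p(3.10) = 3.51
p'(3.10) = -4.80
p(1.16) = 16.59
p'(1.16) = -8.68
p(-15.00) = 418.00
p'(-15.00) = -41.00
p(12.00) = 40.00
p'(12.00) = 13.00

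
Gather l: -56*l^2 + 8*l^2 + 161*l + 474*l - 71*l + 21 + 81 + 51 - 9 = -48*l^2 + 564*l + 144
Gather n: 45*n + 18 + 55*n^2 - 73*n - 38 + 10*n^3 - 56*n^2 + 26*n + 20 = 10*n^3 - n^2 - 2*n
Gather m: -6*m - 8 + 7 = -6*m - 1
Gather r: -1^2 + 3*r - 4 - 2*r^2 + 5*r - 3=-2*r^2 + 8*r - 8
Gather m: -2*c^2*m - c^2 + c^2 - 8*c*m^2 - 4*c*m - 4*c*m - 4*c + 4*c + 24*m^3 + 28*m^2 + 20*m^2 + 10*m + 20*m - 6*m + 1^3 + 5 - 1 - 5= 24*m^3 + m^2*(48 - 8*c) + m*(-2*c^2 - 8*c + 24)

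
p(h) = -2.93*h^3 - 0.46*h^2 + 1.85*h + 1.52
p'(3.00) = -80.02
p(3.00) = -76.18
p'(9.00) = -718.42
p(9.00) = -2155.06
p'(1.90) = -31.63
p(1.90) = -16.72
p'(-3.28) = -89.70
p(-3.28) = 93.90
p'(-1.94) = -29.45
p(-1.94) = 17.59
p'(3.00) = -80.02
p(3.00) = -76.18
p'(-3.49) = -102.00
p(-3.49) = 114.01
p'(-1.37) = -13.39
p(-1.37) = 5.66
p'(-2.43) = -47.82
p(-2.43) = 36.35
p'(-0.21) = 1.66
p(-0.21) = 1.14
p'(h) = -8.79*h^2 - 0.92*h + 1.85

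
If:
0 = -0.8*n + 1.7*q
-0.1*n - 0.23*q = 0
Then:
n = 0.00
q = 0.00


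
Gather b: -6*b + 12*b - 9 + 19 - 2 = 6*b + 8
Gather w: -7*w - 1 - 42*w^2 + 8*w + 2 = -42*w^2 + w + 1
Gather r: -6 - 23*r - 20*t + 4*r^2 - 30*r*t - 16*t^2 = 4*r^2 + r*(-30*t - 23) - 16*t^2 - 20*t - 6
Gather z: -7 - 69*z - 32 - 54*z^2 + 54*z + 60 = -54*z^2 - 15*z + 21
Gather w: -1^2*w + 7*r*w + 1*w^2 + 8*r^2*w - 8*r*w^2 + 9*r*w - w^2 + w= -8*r*w^2 + w*(8*r^2 + 16*r)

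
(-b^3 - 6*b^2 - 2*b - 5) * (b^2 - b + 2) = -b^5 - 5*b^4 + 2*b^3 - 15*b^2 + b - 10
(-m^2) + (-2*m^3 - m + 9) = -2*m^3 - m^2 - m + 9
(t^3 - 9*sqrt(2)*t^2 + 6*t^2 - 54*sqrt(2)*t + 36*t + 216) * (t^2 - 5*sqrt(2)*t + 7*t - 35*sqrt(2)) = t^5 - 14*sqrt(2)*t^4 + 13*t^4 - 182*sqrt(2)*t^3 + 168*t^3 - 768*sqrt(2)*t^2 + 1638*t^2 - 2340*sqrt(2)*t + 5292*t - 7560*sqrt(2)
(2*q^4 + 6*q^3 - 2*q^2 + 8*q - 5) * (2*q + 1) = 4*q^5 + 14*q^4 + 2*q^3 + 14*q^2 - 2*q - 5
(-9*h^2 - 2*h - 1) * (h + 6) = -9*h^3 - 56*h^2 - 13*h - 6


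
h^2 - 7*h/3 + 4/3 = (h - 4/3)*(h - 1)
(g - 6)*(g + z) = g^2 + g*z - 6*g - 6*z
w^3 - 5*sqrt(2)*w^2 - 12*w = w*(w - 6*sqrt(2))*(w + sqrt(2))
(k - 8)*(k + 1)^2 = k^3 - 6*k^2 - 15*k - 8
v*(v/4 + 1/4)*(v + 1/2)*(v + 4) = v^4/4 + 11*v^3/8 + 13*v^2/8 + v/2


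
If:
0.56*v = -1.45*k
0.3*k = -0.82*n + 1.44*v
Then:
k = -0.386206896551724*v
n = 1.89739276703112*v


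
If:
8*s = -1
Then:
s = -1/8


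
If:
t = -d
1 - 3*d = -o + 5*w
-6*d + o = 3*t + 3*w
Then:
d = -t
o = 3/2 - 3*t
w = 1/2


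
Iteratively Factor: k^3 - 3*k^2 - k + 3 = (k - 3)*(k^2 - 1) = (k - 3)*(k + 1)*(k - 1)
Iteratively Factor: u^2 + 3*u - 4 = (u - 1)*(u + 4)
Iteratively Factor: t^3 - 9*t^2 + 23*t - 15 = (t - 1)*(t^2 - 8*t + 15) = (t - 3)*(t - 1)*(t - 5)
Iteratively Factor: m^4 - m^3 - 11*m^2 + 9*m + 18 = (m - 3)*(m^3 + 2*m^2 - 5*m - 6) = (m - 3)*(m + 1)*(m^2 + m - 6) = (m - 3)*(m + 1)*(m + 3)*(m - 2)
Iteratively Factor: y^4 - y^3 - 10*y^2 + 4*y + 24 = (y + 2)*(y^3 - 3*y^2 - 4*y + 12) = (y - 2)*(y + 2)*(y^2 - y - 6) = (y - 3)*(y - 2)*(y + 2)*(y + 2)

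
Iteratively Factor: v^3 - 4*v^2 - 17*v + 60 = (v + 4)*(v^2 - 8*v + 15) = (v - 3)*(v + 4)*(v - 5)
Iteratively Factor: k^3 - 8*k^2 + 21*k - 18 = (k - 2)*(k^2 - 6*k + 9) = (k - 3)*(k - 2)*(k - 3)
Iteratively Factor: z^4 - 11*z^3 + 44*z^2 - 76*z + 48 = (z - 2)*(z^3 - 9*z^2 + 26*z - 24) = (z - 2)^2*(z^2 - 7*z + 12) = (z - 3)*(z - 2)^2*(z - 4)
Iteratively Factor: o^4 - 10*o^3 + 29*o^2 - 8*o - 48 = (o - 3)*(o^3 - 7*o^2 + 8*o + 16) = (o - 4)*(o - 3)*(o^2 - 3*o - 4) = (o - 4)*(o - 3)*(o + 1)*(o - 4)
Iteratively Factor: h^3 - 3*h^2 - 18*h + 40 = (h + 4)*(h^2 - 7*h + 10) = (h - 5)*(h + 4)*(h - 2)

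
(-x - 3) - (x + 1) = -2*x - 4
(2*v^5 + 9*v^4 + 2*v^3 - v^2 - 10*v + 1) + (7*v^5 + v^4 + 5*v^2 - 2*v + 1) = 9*v^5 + 10*v^4 + 2*v^3 + 4*v^2 - 12*v + 2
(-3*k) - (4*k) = -7*k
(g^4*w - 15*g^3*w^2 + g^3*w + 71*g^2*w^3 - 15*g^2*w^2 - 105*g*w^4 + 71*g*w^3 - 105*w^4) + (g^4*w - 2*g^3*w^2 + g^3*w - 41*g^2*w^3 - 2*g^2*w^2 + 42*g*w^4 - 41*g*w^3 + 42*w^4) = 2*g^4*w - 17*g^3*w^2 + 2*g^3*w + 30*g^2*w^3 - 17*g^2*w^2 - 63*g*w^4 + 30*g*w^3 - 63*w^4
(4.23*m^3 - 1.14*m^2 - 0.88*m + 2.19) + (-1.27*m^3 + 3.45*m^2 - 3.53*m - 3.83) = 2.96*m^3 + 2.31*m^2 - 4.41*m - 1.64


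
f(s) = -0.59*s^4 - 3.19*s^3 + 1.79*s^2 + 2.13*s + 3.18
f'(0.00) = 2.13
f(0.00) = 3.18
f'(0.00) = 2.13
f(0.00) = 3.18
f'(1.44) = -19.61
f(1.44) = -2.10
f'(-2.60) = -30.39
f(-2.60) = 38.85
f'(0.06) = 2.31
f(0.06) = 3.31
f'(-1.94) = -23.60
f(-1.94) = 20.72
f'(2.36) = -73.74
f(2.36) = -42.06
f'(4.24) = -334.63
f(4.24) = -389.45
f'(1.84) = -38.38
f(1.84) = -13.48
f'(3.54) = -209.82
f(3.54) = -201.02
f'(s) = -2.36*s^3 - 9.57*s^2 + 3.58*s + 2.13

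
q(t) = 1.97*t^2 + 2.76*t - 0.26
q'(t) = 3.94*t + 2.76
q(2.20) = 15.35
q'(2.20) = 11.43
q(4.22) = 46.47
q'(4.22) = 19.39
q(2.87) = 23.89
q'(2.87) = 14.07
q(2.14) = 14.67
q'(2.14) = 11.19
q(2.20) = 15.35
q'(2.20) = 11.43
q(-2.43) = 4.67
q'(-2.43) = -6.81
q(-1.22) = -0.70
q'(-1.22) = -2.05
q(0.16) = 0.23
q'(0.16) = 3.39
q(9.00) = 184.15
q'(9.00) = 38.22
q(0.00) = -0.26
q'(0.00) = 2.76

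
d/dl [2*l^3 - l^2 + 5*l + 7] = 6*l^2 - 2*l + 5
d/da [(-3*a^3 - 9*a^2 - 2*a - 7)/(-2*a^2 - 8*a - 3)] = (6*a^4 + 48*a^3 + 95*a^2 + 26*a - 50)/(4*a^4 + 32*a^3 + 76*a^2 + 48*a + 9)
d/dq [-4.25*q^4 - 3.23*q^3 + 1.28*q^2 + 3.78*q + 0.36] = -17.0*q^3 - 9.69*q^2 + 2.56*q + 3.78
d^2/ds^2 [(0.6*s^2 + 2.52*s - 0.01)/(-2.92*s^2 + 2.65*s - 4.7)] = (7.105427357601e-15*s^4 - 52.258656*s^3 + 49.917984*s^2 + 207.0426*s - 89.41523)/(24.897088*s^6 - 67.78488*s^5 + 181.73934*s^4 - 236.821225*s^3 + 292.52565*s^2 - 175.6155*s + 103.823)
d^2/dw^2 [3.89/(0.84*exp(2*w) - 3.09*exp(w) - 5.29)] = ((12.0201 - 13.0704*exp(w))*(-0.84*exp(2*w) + 3.09*exp(w) + 5.29) - 3.89*(1.68*exp(w) - 3.09)*(3.36*exp(w) - 6.18)*exp(w))*exp(w)/(-0.84*exp(2*w) + 3.09*exp(w) + 5.29)^3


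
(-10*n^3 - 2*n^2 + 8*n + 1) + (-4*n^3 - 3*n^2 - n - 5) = -14*n^3 - 5*n^2 + 7*n - 4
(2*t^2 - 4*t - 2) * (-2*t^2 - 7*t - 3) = -4*t^4 - 6*t^3 + 26*t^2 + 26*t + 6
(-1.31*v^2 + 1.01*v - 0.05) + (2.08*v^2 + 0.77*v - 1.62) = 0.77*v^2 + 1.78*v - 1.67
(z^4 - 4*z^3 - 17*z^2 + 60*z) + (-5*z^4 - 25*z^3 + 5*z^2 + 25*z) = -4*z^4 - 29*z^3 - 12*z^2 + 85*z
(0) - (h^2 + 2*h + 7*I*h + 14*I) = -h^2 - 2*h - 7*I*h - 14*I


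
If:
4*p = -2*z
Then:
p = -z/2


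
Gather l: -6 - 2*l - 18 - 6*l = -8*l - 24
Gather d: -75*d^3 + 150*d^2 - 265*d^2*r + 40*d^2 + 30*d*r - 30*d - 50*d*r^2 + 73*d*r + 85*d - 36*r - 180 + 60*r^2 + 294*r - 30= -75*d^3 + d^2*(190 - 265*r) + d*(-50*r^2 + 103*r + 55) + 60*r^2 + 258*r - 210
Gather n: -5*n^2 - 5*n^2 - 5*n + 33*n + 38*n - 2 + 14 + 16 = -10*n^2 + 66*n + 28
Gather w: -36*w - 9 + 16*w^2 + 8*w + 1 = 16*w^2 - 28*w - 8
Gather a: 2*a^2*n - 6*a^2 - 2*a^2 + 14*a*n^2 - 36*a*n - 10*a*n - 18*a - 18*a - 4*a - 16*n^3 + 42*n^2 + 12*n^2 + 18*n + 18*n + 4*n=a^2*(2*n - 8) + a*(14*n^2 - 46*n - 40) - 16*n^3 + 54*n^2 + 40*n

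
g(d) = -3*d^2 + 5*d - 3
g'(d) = 5 - 6*d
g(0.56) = -1.14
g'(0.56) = 1.64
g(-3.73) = -63.39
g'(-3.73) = 27.38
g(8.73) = -187.99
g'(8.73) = -47.38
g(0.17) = -2.24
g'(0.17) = 3.98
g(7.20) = -122.52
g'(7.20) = -38.20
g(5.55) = -67.66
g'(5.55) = -28.30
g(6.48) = -96.57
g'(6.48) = -33.88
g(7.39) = -129.89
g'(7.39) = -39.34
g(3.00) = -15.00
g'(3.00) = -13.00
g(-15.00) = -753.00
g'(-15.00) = 95.00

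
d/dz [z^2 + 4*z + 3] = 2*z + 4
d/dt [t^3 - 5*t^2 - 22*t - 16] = 3*t^2 - 10*t - 22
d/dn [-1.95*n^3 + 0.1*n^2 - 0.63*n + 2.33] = -5.85*n^2 + 0.2*n - 0.63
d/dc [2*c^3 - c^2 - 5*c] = 6*c^2 - 2*c - 5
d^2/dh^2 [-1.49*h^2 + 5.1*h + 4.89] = -2.98000000000000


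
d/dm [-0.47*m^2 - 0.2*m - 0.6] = -0.94*m - 0.2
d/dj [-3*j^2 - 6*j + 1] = -6*j - 6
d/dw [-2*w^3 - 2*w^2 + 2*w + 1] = -6*w^2 - 4*w + 2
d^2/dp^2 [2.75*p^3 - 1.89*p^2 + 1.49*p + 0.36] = 16.5*p - 3.78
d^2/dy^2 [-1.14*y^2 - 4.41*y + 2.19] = -2.28000000000000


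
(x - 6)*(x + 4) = x^2 - 2*x - 24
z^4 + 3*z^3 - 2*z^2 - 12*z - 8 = (z - 2)*(z + 1)*(z + 2)^2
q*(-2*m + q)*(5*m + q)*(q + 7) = -10*m^2*q^2 - 70*m^2*q + 3*m*q^3 + 21*m*q^2 + q^4 + 7*q^3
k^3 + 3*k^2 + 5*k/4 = k*(k + 1/2)*(k + 5/2)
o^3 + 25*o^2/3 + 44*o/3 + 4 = (o + 1/3)*(o + 2)*(o + 6)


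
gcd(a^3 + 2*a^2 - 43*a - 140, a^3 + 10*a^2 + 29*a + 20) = a^2 + 9*a + 20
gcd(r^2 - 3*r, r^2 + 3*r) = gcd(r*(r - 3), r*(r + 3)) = r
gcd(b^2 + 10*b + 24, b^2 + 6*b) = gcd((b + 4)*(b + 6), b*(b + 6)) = b + 6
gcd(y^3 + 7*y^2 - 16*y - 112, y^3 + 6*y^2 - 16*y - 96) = y^2 - 16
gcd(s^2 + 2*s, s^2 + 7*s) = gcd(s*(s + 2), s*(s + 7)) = s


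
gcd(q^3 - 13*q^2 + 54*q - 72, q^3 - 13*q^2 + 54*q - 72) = q^3 - 13*q^2 + 54*q - 72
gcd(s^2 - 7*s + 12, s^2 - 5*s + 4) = s - 4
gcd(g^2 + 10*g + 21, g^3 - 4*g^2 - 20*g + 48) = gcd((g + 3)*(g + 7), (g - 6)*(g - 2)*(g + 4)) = 1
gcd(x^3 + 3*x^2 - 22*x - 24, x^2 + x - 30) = x + 6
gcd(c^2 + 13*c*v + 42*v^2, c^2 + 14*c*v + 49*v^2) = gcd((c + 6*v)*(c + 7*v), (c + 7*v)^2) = c + 7*v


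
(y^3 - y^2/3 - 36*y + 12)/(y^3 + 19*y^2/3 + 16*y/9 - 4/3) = 3*(y - 6)/(3*y + 2)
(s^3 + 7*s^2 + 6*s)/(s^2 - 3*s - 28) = s*(s^2 + 7*s + 6)/(s^2 - 3*s - 28)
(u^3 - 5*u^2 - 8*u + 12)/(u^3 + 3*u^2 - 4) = (u - 6)/(u + 2)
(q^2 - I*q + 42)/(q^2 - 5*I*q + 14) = (q + 6*I)/(q + 2*I)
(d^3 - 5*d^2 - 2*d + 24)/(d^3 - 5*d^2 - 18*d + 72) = (d^2 - 2*d - 8)/(d^2 - 2*d - 24)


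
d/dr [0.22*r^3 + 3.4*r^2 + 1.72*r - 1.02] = 0.66*r^2 + 6.8*r + 1.72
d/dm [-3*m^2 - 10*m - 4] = -6*m - 10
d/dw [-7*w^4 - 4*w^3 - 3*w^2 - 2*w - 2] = -28*w^3 - 12*w^2 - 6*w - 2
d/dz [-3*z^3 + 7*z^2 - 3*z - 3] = -9*z^2 + 14*z - 3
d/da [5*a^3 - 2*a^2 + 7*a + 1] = 15*a^2 - 4*a + 7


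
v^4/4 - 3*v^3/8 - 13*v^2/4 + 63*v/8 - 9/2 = (v/4 + 1)*(v - 3)*(v - 3/2)*(v - 1)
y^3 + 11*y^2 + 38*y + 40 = (y + 2)*(y + 4)*(y + 5)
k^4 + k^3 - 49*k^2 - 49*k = k*(k - 7)*(k + 1)*(k + 7)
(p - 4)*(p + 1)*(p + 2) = p^3 - p^2 - 10*p - 8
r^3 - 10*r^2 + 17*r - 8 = (r - 8)*(r - 1)^2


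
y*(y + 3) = y^2 + 3*y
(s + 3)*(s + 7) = s^2 + 10*s + 21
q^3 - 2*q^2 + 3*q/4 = q*(q - 3/2)*(q - 1/2)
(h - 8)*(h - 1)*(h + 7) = h^3 - 2*h^2 - 55*h + 56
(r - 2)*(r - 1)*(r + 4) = r^3 + r^2 - 10*r + 8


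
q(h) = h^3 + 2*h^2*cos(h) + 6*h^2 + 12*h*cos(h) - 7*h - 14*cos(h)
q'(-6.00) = 21.39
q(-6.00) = 28.56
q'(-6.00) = 21.39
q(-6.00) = 28.56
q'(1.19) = 14.87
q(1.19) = 3.01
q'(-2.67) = -33.27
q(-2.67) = 70.74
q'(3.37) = 53.82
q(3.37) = 34.95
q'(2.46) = 6.31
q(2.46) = 12.53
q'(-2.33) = -43.08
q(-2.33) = 57.64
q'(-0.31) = -5.53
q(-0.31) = -13.98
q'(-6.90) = 39.39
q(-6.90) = 4.16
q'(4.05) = 126.61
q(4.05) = 95.04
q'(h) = -2*h^2*sin(h) + 3*h^2 - 12*h*sin(h) + 4*h*cos(h) + 12*h + 14*sin(h) + 12*cos(h) - 7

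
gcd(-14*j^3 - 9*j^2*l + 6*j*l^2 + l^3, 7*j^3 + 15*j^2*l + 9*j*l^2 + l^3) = 7*j^2 + 8*j*l + l^2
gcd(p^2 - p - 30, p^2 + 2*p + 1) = 1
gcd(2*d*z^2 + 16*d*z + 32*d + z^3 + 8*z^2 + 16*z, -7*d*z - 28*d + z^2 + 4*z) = z + 4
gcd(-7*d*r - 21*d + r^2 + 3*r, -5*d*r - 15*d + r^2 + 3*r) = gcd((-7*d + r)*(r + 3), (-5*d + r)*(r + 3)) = r + 3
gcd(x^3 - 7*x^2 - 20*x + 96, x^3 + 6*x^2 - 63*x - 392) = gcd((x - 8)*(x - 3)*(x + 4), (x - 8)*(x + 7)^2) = x - 8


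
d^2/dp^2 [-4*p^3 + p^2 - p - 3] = 2 - 24*p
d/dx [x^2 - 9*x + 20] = 2*x - 9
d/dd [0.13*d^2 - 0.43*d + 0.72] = 0.26*d - 0.43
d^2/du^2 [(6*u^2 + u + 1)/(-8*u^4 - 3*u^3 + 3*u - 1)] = 2*(-1152*u^8 - 816*u^7 - 886*u^6 - 1251*u^5 + 288*u^4 + 245*u^3 + 93*u^2 + 9*u - 18)/(512*u^12 + 576*u^11 + 216*u^10 - 549*u^9 - 240*u^8 + 63*u^7 + 243*u^6 - 63*u^5 - 30*u^4 - 18*u^3 + 27*u^2 - 9*u + 1)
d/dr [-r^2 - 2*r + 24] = -2*r - 2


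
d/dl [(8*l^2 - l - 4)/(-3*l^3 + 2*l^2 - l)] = 2*(12*l^4 - 3*l^3 - 21*l^2 + 8*l - 2)/(l^2*(9*l^4 - 12*l^3 + 10*l^2 - 4*l + 1))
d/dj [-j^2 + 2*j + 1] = 2 - 2*j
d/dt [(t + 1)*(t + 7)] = 2*t + 8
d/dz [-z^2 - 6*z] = -2*z - 6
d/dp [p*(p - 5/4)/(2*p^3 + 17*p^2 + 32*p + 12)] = (-8*p^4 + 20*p^3 + 213*p^2 + 96*p - 60)/(4*(4*p^6 + 68*p^5 + 417*p^4 + 1136*p^3 + 1432*p^2 + 768*p + 144))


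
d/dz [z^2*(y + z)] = z*(2*y + 3*z)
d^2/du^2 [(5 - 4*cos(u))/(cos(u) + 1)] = 9*(sin(u)^2 + cos(u) + 1)/(cos(u) + 1)^3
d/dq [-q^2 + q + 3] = 1 - 2*q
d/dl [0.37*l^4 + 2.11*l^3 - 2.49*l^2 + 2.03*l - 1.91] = 1.48*l^3 + 6.33*l^2 - 4.98*l + 2.03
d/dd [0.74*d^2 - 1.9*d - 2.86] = 1.48*d - 1.9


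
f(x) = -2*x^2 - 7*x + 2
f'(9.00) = -43.00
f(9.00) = -223.00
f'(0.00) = -7.00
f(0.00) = 2.00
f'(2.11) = -15.44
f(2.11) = -21.67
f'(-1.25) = -2.00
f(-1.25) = 7.62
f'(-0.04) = -6.84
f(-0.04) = 2.28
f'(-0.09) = -6.64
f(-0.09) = 2.61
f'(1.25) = -12.00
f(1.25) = -9.88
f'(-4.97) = 12.88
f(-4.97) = -12.61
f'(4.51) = -25.04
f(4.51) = -70.25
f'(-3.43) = 6.72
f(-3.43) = 2.48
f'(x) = -4*x - 7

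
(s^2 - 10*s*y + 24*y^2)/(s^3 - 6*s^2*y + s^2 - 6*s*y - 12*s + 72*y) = (s - 4*y)/(s^2 + s - 12)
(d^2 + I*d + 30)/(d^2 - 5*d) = (d^2 + I*d + 30)/(d*(d - 5))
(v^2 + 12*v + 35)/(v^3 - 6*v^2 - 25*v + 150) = (v + 7)/(v^2 - 11*v + 30)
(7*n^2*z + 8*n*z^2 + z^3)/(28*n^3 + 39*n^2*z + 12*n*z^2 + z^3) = z/(4*n + z)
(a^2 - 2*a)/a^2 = (a - 2)/a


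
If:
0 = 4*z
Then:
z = 0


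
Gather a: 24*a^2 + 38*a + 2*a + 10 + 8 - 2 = 24*a^2 + 40*a + 16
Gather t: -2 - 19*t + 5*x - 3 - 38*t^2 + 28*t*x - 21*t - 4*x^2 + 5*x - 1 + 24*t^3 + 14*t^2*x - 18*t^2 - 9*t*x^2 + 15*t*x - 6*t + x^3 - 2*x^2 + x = 24*t^3 + t^2*(14*x - 56) + t*(-9*x^2 + 43*x - 46) + x^3 - 6*x^2 + 11*x - 6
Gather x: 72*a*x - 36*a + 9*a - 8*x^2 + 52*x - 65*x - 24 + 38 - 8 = -27*a - 8*x^2 + x*(72*a - 13) + 6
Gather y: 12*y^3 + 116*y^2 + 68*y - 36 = 12*y^3 + 116*y^2 + 68*y - 36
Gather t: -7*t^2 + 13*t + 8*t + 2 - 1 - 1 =-7*t^2 + 21*t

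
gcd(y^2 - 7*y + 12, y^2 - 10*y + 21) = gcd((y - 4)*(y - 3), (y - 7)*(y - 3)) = y - 3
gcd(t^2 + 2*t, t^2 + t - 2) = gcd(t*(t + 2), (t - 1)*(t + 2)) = t + 2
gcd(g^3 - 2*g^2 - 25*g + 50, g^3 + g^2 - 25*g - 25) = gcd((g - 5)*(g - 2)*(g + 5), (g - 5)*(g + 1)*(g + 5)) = g^2 - 25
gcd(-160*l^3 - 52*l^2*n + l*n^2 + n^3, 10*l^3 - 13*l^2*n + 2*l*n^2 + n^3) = 5*l + n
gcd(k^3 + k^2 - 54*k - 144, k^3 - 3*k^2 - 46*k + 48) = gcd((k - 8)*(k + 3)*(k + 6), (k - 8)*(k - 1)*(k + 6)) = k^2 - 2*k - 48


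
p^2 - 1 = (p - 1)*(p + 1)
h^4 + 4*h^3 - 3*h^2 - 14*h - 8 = (h - 2)*(h + 1)^2*(h + 4)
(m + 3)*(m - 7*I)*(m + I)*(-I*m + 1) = -I*m^4 - 5*m^3 - 3*I*m^3 - 15*m^2 - 13*I*m^2 + 7*m - 39*I*m + 21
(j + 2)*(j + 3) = j^2 + 5*j + 6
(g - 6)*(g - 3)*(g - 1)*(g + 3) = g^4 - 7*g^3 - 3*g^2 + 63*g - 54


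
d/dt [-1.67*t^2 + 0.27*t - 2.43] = 0.27 - 3.34*t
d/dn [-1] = 0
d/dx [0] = 0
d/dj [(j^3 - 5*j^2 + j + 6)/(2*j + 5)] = (4*j^3 + 5*j^2 - 50*j - 7)/(4*j^2 + 20*j + 25)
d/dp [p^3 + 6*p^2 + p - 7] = 3*p^2 + 12*p + 1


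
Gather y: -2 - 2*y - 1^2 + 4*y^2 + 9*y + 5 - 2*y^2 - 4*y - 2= 2*y^2 + 3*y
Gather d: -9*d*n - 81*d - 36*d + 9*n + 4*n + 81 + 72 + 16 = d*(-9*n - 117) + 13*n + 169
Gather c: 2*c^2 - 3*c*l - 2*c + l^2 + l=2*c^2 + c*(-3*l - 2) + l^2 + l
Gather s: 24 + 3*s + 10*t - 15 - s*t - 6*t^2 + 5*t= s*(3 - t) - 6*t^2 + 15*t + 9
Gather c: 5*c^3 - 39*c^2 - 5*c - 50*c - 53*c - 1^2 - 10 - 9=5*c^3 - 39*c^2 - 108*c - 20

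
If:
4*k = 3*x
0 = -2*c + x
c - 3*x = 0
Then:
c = 0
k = 0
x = 0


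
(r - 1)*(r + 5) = r^2 + 4*r - 5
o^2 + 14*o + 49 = (o + 7)^2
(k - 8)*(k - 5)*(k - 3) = k^3 - 16*k^2 + 79*k - 120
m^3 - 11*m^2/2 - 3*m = m*(m - 6)*(m + 1/2)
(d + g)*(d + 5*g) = d^2 + 6*d*g + 5*g^2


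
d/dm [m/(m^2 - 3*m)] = -1/(m - 3)^2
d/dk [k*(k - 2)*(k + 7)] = 3*k^2 + 10*k - 14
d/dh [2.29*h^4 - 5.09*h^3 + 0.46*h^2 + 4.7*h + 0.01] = 9.16*h^3 - 15.27*h^2 + 0.92*h + 4.7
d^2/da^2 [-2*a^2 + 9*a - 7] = -4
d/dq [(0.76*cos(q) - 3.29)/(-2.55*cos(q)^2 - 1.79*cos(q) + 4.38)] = (-1.938*cos(q)^2 + 16.779*cos(q) + 2.5603)*sin(q)/(6.5025*cos(q)^4 + 9.129*cos(q)^3 - 19.1339*cos(q)^2 - 15.6804*cos(q) + 19.1844)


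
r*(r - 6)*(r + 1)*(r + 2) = r^4 - 3*r^3 - 16*r^2 - 12*r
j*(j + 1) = j^2 + j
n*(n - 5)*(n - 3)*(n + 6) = n^4 - 2*n^3 - 33*n^2 + 90*n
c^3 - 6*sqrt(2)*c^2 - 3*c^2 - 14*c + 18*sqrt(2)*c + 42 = (c - 3)*(c - 7*sqrt(2))*(c + sqrt(2))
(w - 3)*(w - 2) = w^2 - 5*w + 6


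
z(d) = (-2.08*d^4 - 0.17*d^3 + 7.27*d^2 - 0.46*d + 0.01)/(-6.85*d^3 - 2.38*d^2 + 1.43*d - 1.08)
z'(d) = (20.55*d^2 + 4.76*d - 1.43)*(-2.08*d^4 - 0.17*d^3 + 7.27*d^2 - 0.46*d + 0.01)/(-6.85*d^3 - 2.38*d^2 + 1.43*d - 1.08)^2 + (-8.32*d^3 - 0.51*d^2 + 14.54*d - 0.46)/(-6.85*d^3 - 2.38*d^2 + 1.43*d - 1.08) = (14.248*d^6 + 9.9008*d^5 + 41.2809*d^4 + 2.19740000000001*d^3 + 10.0576*d^2 - 15.6556*d + 0.4825)/(46.9225*d^6 + 32.606*d^5 - 13.9266*d^4 + 7.9892*d^3 + 7.1857*d^2 - 3.0888*d + 1.1664)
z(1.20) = -0.36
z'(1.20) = 0.71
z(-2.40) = -0.31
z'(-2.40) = 0.58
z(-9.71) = -2.93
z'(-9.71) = 0.31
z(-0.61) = -2.14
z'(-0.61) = 11.47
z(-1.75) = 0.17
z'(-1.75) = 1.02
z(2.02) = 0.11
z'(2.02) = 0.49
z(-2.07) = -0.10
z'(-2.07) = 0.72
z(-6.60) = -1.93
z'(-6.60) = 0.33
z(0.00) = -0.01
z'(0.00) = 0.41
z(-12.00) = -3.64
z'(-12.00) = 0.31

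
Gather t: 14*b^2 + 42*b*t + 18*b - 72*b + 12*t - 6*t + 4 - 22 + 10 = 14*b^2 - 54*b + t*(42*b + 6) - 8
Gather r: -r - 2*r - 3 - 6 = -3*r - 9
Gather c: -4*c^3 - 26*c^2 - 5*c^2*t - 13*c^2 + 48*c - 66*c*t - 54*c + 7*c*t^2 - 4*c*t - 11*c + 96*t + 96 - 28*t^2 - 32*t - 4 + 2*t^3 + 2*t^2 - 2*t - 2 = -4*c^3 + c^2*(-5*t - 39) + c*(7*t^2 - 70*t - 17) + 2*t^3 - 26*t^2 + 62*t + 90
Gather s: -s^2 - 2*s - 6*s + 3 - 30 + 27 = -s^2 - 8*s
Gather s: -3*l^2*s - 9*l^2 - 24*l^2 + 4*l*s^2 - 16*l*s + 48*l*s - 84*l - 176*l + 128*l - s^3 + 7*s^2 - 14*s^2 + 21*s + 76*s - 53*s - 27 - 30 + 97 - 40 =-33*l^2 - 132*l - s^3 + s^2*(4*l - 7) + s*(-3*l^2 + 32*l + 44)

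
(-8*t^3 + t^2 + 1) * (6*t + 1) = -48*t^4 - 2*t^3 + t^2 + 6*t + 1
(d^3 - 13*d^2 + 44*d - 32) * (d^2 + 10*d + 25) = d^5 - 3*d^4 - 61*d^3 + 83*d^2 + 780*d - 800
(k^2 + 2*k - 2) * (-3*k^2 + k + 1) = -3*k^4 - 5*k^3 + 9*k^2 - 2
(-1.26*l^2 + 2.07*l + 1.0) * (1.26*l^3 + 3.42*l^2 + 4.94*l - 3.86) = -1.5876*l^5 - 1.701*l^4 + 2.115*l^3 + 18.5094*l^2 - 3.0502*l - 3.86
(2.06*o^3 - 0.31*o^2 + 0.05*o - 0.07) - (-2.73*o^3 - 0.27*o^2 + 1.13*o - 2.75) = 4.79*o^3 - 0.04*o^2 - 1.08*o + 2.68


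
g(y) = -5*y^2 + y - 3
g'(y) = 1 - 10*y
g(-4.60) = -113.40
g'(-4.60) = 47.00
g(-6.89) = -247.25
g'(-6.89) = 69.90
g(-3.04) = -52.25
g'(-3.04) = 31.40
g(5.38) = -142.34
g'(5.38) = -52.80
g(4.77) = -111.99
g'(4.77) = -46.70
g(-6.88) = -246.55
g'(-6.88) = 69.80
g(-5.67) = -169.41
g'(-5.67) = 57.70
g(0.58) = -4.10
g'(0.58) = -4.80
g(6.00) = -177.00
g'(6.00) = -59.00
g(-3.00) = -51.00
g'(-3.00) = 31.00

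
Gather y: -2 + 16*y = 16*y - 2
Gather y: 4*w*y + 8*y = y*(4*w + 8)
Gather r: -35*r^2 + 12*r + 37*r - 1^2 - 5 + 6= -35*r^2 + 49*r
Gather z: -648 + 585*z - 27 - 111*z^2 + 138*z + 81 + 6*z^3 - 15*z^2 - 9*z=6*z^3 - 126*z^2 + 714*z - 594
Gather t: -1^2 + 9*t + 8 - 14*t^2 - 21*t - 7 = -14*t^2 - 12*t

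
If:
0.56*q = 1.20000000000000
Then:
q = 2.14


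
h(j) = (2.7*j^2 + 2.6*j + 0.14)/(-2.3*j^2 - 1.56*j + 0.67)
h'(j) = (4.6*j + 1.56)*(2.7*j^2 + 2.6*j + 0.14)/(-2.3*j^2 - 1.56*j + 0.67)^2 + (5.4*j + 2.6)/(-2.3*j^2 - 1.56*j + 0.67)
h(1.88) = -1.40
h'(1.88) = 0.15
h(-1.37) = -1.09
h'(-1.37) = -0.25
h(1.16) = -1.60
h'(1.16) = 0.52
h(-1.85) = -1.06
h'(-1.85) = 0.01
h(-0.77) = -0.51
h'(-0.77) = -1.06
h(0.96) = -1.74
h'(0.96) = 0.88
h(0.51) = -3.00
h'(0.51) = 8.77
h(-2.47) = -1.07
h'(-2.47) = 0.02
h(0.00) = 0.21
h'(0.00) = 4.37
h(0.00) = 0.21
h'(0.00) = 4.37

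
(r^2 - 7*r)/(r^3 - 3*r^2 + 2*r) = (r - 7)/(r^2 - 3*r + 2)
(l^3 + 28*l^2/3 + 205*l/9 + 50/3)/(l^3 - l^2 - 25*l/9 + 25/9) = (3*l^2 + 23*l + 30)/(3*l^2 - 8*l + 5)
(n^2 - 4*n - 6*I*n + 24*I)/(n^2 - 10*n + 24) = (n - 6*I)/(n - 6)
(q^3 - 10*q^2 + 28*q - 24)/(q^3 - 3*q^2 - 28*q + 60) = (q - 2)/(q + 5)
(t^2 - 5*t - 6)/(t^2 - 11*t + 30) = (t + 1)/(t - 5)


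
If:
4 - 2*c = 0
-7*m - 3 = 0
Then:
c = 2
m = -3/7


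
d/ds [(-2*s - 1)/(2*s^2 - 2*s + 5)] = 4*(s^2 + s - 3)/(4*s^4 - 8*s^3 + 24*s^2 - 20*s + 25)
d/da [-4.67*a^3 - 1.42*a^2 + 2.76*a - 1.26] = -14.01*a^2 - 2.84*a + 2.76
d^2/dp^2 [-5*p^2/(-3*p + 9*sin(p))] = (-5*p^3*sin(p) + 15*p^2*cos(2*p)/2 + 45*p^2/2 - 30*p*sin(2*p) - 15*cos(2*p) + 15)/(p - 3*sin(p))^3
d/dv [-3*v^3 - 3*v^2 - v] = -9*v^2 - 6*v - 1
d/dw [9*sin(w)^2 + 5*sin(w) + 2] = (18*sin(w) + 5)*cos(w)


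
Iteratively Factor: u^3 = (u)*(u^2) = u^2*(u)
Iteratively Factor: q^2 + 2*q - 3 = (q - 1)*(q + 3)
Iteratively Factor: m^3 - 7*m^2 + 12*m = (m)*(m^2 - 7*m + 12) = m*(m - 4)*(m - 3)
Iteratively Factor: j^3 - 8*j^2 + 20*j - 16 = (j - 4)*(j^2 - 4*j + 4) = (j - 4)*(j - 2)*(j - 2)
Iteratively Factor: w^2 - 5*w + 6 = (w - 2)*(w - 3)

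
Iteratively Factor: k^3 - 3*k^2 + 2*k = (k - 2)*(k^2 - k) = k*(k - 2)*(k - 1)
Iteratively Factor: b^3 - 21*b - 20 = (b + 4)*(b^2 - 4*b - 5) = (b + 1)*(b + 4)*(b - 5)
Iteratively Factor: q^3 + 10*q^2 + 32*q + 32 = (q + 4)*(q^2 + 6*q + 8) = (q + 2)*(q + 4)*(q + 4)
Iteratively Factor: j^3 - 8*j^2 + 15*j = (j - 3)*(j^2 - 5*j) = (j - 5)*(j - 3)*(j)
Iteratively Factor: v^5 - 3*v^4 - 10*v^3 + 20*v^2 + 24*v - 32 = (v - 2)*(v^4 - v^3 - 12*v^2 - 4*v + 16) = (v - 2)*(v - 1)*(v^3 - 12*v - 16) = (v - 2)*(v - 1)*(v + 2)*(v^2 - 2*v - 8) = (v - 2)*(v - 1)*(v + 2)^2*(v - 4)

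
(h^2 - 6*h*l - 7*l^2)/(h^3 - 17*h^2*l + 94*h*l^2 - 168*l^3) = (h + l)/(h^2 - 10*h*l + 24*l^2)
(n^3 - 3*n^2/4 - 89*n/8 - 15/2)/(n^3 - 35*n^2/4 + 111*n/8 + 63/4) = (2*n^2 - 3*n - 20)/(2*n^2 - 19*n + 42)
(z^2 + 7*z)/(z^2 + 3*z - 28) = z/(z - 4)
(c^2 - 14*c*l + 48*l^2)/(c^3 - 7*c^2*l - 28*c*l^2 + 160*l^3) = (c - 6*l)/(c^2 + c*l - 20*l^2)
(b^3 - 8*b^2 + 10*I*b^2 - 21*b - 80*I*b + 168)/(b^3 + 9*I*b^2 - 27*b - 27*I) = (b^2 + b*(-8 + 7*I) - 56*I)/(b^2 + 6*I*b - 9)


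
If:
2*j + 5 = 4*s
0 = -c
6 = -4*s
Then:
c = 0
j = -11/2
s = -3/2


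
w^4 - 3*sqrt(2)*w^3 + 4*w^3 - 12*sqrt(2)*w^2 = w^2*(w + 4)*(w - 3*sqrt(2))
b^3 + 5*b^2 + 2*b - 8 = (b - 1)*(b + 2)*(b + 4)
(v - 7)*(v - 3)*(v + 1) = v^3 - 9*v^2 + 11*v + 21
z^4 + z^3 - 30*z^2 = z^2*(z - 5)*(z + 6)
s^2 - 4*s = s*(s - 4)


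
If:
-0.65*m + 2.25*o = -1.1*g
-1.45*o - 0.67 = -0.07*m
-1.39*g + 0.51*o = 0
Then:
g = -0.21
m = -2.35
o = -0.58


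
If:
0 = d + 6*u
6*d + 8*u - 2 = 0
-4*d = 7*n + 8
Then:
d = 3/7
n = -68/49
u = -1/14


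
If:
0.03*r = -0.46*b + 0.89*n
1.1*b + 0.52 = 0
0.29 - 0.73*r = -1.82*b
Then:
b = -0.47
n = -0.27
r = -0.78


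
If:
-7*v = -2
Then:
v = 2/7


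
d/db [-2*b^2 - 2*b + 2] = -4*b - 2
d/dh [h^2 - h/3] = 2*h - 1/3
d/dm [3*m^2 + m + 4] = 6*m + 1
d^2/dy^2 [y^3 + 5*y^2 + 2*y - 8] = 6*y + 10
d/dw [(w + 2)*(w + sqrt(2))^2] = (w + sqrt(2))*(3*w + sqrt(2) + 4)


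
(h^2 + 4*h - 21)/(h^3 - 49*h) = (h - 3)/(h*(h - 7))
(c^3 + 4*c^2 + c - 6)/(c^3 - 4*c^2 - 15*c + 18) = (c + 2)/(c - 6)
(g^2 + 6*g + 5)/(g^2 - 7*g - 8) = (g + 5)/(g - 8)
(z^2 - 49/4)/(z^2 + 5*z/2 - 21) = (z + 7/2)/(z + 6)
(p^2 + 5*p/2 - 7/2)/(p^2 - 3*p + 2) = (p + 7/2)/(p - 2)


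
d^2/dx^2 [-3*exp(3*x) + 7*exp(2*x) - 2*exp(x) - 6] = (-27*exp(2*x) + 28*exp(x) - 2)*exp(x)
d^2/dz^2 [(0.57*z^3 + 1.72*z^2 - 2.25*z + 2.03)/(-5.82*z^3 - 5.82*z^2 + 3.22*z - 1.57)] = (-77.90652*z^6 + 393.185232*z^5 - 498.755376*z^4 - 709.259676*z^3 - 319.430124*z^2 + 207.766746*z + 9.272184)/(197.137368*z^9 + 591.412104*z^8 + 264.20472*z^7 - 297.738396*z^6 + 172.902888*z^5 + 164.0367*z^4 - 166.883662*z^3 + 91.872318*z^2 - 23.810934*z + 3.869893)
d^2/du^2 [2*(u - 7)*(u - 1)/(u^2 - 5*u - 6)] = 4*(-3*u^3 + 39*u^2 - 249*u + 493)/(u^6 - 15*u^5 + 57*u^4 + 55*u^3 - 342*u^2 - 540*u - 216)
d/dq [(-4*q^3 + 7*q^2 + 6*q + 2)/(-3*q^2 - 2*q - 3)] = 2*(6*q^4 + 8*q^3 + 20*q^2 - 15*q - 7)/(9*q^4 + 12*q^3 + 22*q^2 + 12*q + 9)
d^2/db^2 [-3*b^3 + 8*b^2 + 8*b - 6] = 16 - 18*b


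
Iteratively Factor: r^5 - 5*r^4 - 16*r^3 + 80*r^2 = (r - 4)*(r^4 - r^3 - 20*r^2) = (r - 5)*(r - 4)*(r^3 + 4*r^2) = (r - 5)*(r - 4)*(r + 4)*(r^2) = r*(r - 5)*(r - 4)*(r + 4)*(r)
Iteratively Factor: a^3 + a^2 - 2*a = (a)*(a^2 + a - 2) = a*(a - 1)*(a + 2)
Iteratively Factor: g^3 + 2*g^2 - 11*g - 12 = (g + 1)*(g^2 + g - 12) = (g - 3)*(g + 1)*(g + 4)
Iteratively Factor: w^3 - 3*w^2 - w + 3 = (w - 3)*(w^2 - 1) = (w - 3)*(w + 1)*(w - 1)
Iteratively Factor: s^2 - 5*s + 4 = (s - 1)*(s - 4)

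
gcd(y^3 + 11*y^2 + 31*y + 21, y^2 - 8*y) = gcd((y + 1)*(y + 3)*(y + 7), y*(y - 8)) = 1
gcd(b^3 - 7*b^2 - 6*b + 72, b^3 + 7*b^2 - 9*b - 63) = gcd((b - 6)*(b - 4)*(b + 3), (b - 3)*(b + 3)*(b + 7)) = b + 3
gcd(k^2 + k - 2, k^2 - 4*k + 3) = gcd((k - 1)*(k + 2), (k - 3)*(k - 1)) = k - 1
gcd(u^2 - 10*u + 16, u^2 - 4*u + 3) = 1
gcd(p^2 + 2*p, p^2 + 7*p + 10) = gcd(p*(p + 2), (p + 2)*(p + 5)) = p + 2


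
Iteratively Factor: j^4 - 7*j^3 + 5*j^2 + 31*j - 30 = (j - 1)*(j^3 - 6*j^2 - j + 30) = (j - 5)*(j - 1)*(j^2 - j - 6) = (j - 5)*(j - 3)*(j - 1)*(j + 2)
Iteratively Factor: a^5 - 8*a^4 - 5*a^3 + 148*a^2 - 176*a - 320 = (a - 4)*(a^4 - 4*a^3 - 21*a^2 + 64*a + 80) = (a - 4)*(a + 1)*(a^3 - 5*a^2 - 16*a + 80) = (a - 4)*(a + 1)*(a + 4)*(a^2 - 9*a + 20) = (a - 4)^2*(a + 1)*(a + 4)*(a - 5)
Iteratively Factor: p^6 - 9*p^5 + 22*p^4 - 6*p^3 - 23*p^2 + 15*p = (p + 1)*(p^5 - 10*p^4 + 32*p^3 - 38*p^2 + 15*p) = (p - 1)*(p + 1)*(p^4 - 9*p^3 + 23*p^2 - 15*p) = p*(p - 1)*(p + 1)*(p^3 - 9*p^2 + 23*p - 15) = p*(p - 1)^2*(p + 1)*(p^2 - 8*p + 15) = p*(p - 3)*(p - 1)^2*(p + 1)*(p - 5)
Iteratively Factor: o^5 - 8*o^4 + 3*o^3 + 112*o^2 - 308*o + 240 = (o - 2)*(o^4 - 6*o^3 - 9*o^2 + 94*o - 120) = (o - 2)*(o + 4)*(o^3 - 10*o^2 + 31*o - 30) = (o - 3)*(o - 2)*(o + 4)*(o^2 - 7*o + 10) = (o - 5)*(o - 3)*(o - 2)*(o + 4)*(o - 2)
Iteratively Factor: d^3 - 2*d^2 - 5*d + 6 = (d - 3)*(d^2 + d - 2) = (d - 3)*(d - 1)*(d + 2)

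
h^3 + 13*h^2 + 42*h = h*(h + 6)*(h + 7)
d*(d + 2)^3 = d^4 + 6*d^3 + 12*d^2 + 8*d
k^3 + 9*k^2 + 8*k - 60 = (k - 2)*(k + 5)*(k + 6)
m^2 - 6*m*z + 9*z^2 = (m - 3*z)^2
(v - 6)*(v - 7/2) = v^2 - 19*v/2 + 21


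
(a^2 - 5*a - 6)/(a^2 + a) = (a - 6)/a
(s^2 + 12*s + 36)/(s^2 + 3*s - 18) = (s + 6)/(s - 3)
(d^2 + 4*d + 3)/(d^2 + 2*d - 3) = (d + 1)/(d - 1)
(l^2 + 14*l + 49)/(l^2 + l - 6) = (l^2 + 14*l + 49)/(l^2 + l - 6)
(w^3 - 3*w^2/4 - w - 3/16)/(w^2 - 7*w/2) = (16*w^3 - 12*w^2 - 16*w - 3)/(8*w*(2*w - 7))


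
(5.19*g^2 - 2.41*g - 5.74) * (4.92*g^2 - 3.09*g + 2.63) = 25.5348*g^4 - 27.8943*g^3 - 7.1442*g^2 + 11.3983*g - 15.0962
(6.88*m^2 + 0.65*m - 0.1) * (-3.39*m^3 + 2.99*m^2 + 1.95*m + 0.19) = -23.3232*m^5 + 18.3677*m^4 + 15.6985*m^3 + 2.2757*m^2 - 0.0715*m - 0.019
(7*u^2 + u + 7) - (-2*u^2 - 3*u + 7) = 9*u^2 + 4*u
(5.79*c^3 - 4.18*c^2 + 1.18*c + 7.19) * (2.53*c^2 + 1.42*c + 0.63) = 14.6487*c^5 - 2.3536*c^4 + 0.697500000000001*c^3 + 17.2329*c^2 + 10.9532*c + 4.5297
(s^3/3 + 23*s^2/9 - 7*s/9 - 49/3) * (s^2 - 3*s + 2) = s^5/3 + 14*s^4/9 - 70*s^3/9 - 80*s^2/9 + 427*s/9 - 98/3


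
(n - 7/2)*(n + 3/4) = n^2 - 11*n/4 - 21/8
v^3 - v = v*(v - 1)*(v + 1)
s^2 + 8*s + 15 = (s + 3)*(s + 5)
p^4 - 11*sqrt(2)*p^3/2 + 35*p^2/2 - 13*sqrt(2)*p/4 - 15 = (p - 5*sqrt(2)/2)*(p - 2*sqrt(2))*(p - 3*sqrt(2)/2)*(p + sqrt(2)/2)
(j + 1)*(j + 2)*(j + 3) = j^3 + 6*j^2 + 11*j + 6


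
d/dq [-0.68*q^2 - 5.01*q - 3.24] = -1.36*q - 5.01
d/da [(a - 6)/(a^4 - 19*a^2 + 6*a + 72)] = (a^4 - 19*a^2 + 6*a - 2*(a - 6)*(2*a^3 - 19*a + 3) + 72)/(a^4 - 19*a^2 + 6*a + 72)^2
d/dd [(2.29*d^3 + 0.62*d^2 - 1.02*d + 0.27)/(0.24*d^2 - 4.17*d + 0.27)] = (0.5496*d^4 - 19.0986*d^3 - 0.4857*d^2 + 0.2052*d + 0.8505)/(0.0576*d^4 - 2.0016*d^3 + 17.5185*d^2 - 2.2518*d + 0.0729)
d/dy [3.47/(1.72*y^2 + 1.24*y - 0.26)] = (-11.9368*y - 4.3028)/(1.72*y^2 + 1.24*y - 0.26)^2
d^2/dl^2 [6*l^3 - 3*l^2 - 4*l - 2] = 36*l - 6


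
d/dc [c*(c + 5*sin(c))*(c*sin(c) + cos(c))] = c^3*cos(c) + 2*c^2*sin(c) + 5*c^2*sin(2*c) + 2*c*cos(c) + 5*c + 5*sin(2*c)/2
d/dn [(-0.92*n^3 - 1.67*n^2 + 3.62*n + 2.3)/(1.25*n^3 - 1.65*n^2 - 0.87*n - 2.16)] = (3.6055*n^4 - 7.4492*n^3 + 4.7625*n^2 + 14.8044*n - 5.8182)/(1.5625*n^6 - 4.125*n^5 + 0.5475*n^4 - 2.529*n^3 + 7.8849*n^2 + 3.7584*n + 4.6656)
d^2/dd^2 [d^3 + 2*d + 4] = 6*d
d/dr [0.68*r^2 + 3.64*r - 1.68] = 1.36*r + 3.64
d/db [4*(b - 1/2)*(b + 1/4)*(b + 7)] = 12*b^2 + 54*b - 15/2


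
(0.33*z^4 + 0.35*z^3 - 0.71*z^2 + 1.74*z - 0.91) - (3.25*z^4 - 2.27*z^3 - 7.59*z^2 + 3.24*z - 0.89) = -2.92*z^4 + 2.62*z^3 + 6.88*z^2 - 1.5*z - 0.02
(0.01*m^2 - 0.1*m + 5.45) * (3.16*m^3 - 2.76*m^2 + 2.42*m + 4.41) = 0.0316*m^5 - 0.3436*m^4 + 17.5222*m^3 - 15.2399*m^2 + 12.748*m + 24.0345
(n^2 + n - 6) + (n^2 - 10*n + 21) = 2*n^2 - 9*n + 15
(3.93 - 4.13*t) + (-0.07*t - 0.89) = 3.04 - 4.2*t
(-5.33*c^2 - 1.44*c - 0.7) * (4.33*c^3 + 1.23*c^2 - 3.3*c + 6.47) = -23.0789*c^5 - 12.7911*c^4 + 12.7868*c^3 - 30.5941*c^2 - 7.0068*c - 4.529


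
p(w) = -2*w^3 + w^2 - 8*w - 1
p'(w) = -6*w^2 + 2*w - 8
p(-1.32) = 15.90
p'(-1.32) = -21.09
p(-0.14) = 0.15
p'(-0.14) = -8.40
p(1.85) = -25.04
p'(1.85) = -24.84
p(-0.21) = 0.74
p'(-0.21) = -8.68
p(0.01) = -1.08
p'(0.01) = -7.98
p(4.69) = -222.85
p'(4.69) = -130.60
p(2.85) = -61.98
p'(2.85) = -51.04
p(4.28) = -173.73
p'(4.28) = -109.35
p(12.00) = -3409.00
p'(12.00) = -848.00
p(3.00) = -70.00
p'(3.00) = -56.00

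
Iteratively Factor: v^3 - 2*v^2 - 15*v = (v + 3)*(v^2 - 5*v) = v*(v + 3)*(v - 5)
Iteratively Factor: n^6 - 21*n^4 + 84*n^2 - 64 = (n - 4)*(n^5 + 4*n^4 - 5*n^3 - 20*n^2 + 4*n + 16) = (n - 4)*(n + 4)*(n^4 - 5*n^2 + 4) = (n - 4)*(n + 2)*(n + 4)*(n^3 - 2*n^2 - n + 2) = (n - 4)*(n - 2)*(n + 2)*(n + 4)*(n^2 - 1) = (n - 4)*(n - 2)*(n - 1)*(n + 2)*(n + 4)*(n + 1)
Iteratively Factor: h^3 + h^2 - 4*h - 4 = (h + 2)*(h^2 - h - 2) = (h + 1)*(h + 2)*(h - 2)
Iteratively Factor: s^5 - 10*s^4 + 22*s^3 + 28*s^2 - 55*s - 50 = (s + 1)*(s^4 - 11*s^3 + 33*s^2 - 5*s - 50) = (s + 1)^2*(s^3 - 12*s^2 + 45*s - 50) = (s - 5)*(s + 1)^2*(s^2 - 7*s + 10) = (s - 5)^2*(s + 1)^2*(s - 2)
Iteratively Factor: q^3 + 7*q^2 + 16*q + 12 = (q + 2)*(q^2 + 5*q + 6) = (q + 2)^2*(q + 3)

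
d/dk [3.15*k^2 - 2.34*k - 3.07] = 6.3*k - 2.34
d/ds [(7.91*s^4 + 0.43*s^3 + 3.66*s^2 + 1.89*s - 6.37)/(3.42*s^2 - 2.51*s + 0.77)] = (54.1044*s^5 - 58.0917*s^4 + 22.2042*s^3 - 14.6571*s^2 + 49.2072*s - 14.5334)/(11.6964*s^4 - 17.1684*s^3 + 11.5669*s^2 - 3.8654*s + 0.5929)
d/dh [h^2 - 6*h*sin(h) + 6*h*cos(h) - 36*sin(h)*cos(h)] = -6*sqrt(2)*h*sin(h + pi/4) + 2*h - 36*cos(2*h) + 6*sqrt(2)*cos(h + pi/4)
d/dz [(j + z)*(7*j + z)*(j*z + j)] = j*(7*j^2 + 16*j*z + 8*j + 3*z^2 + 2*z)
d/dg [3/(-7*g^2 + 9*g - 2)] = 3*(14*g - 9)/(7*g^2 - 9*g + 2)^2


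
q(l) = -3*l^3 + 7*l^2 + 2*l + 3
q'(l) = -9*l^2 + 14*l + 2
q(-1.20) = 15.86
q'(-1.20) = -27.76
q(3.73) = -47.84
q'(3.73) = -71.00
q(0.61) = 6.14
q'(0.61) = 7.19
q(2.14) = 9.94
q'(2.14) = -9.26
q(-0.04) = 2.93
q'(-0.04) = 1.43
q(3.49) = -32.28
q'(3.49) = -58.76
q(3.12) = -13.73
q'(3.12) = -41.93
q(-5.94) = 866.86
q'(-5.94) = -398.71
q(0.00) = 3.00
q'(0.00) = 2.00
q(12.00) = -4149.00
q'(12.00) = -1126.00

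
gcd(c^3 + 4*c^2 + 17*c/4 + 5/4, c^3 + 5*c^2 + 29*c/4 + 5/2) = c^2 + 3*c + 5/4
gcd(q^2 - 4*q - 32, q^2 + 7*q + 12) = q + 4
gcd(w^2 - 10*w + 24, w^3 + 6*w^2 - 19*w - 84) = w - 4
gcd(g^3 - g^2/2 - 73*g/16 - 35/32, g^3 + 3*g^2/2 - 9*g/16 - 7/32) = g^2 + 2*g + 7/16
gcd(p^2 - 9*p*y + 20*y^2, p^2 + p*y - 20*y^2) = -p + 4*y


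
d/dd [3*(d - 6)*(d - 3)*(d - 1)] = 9*d^2 - 60*d + 81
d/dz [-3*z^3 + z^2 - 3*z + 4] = -9*z^2 + 2*z - 3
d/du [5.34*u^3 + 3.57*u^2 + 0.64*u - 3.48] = 16.02*u^2 + 7.14*u + 0.64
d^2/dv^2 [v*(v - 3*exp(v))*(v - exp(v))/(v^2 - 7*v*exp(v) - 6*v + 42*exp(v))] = (2*v*(v - 3*exp(v))*(v - exp(v))*(7*v*exp(v) - 2*v - 35*exp(v) + 6)^2 + (v^2 - 7*v*exp(v) - 6*v + 42*exp(v))^2*(-2*v*(1 - exp(v))*(3*exp(v) - 1) - v*(v - 3*exp(v))*exp(v) - 3*v*(v - exp(v))*exp(v) + 2*(1 - exp(v))*(v - 3*exp(v)) - 2*(v - exp(v))*(3*exp(v) - 1)) + (v^2 - 7*v*exp(v) - 6*v + 42*exp(v))*(2*v*(1 - exp(v))*(v - 3*exp(v))*(7*v*exp(v) - 2*v - 35*exp(v) + 6) - v*(v - 3*exp(v))*(v - exp(v))*(-7*v*exp(v) + 28*exp(v) + 2) - 2*v*(v - exp(v))*(3*exp(v) - 1)*(7*v*exp(v) - 2*v - 35*exp(v) + 6) + 2*(v - 3*exp(v))*(v - exp(v))*(7*v*exp(v) - 2*v - 35*exp(v) + 6)))/(v^2 - 7*v*exp(v) - 6*v + 42*exp(v))^3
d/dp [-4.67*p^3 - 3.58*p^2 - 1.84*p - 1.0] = -14.01*p^2 - 7.16*p - 1.84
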